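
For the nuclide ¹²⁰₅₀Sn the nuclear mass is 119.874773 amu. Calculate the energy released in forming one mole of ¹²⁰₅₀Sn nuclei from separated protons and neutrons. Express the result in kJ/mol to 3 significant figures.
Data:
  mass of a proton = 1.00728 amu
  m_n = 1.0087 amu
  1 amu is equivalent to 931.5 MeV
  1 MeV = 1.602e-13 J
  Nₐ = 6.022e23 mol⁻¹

9.87e+10 kJ/mol

With 50 protons and 70 neutrons (A = 120):
Σm = 50·m_p + 70·m_n = 50.36400 + 70.6090 = 120.97300 amu
The mass defect is 120.97300 − 119.874773 = 1.098227 amu.
Binding energy = Δm·c² = 1.098227 × 931.5 MeV/amu = 1023.00 MeV
Per nucleus in joules: 1023.00 MeV × 1.602e-13 J/MeV = 1.6388e-10 J
Per mole: 1.6388e-10 J × 6.022e23 mol⁻¹ = 9.8689e+13 J/mol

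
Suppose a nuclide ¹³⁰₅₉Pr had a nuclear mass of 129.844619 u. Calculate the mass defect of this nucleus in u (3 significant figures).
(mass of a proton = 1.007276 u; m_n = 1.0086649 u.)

With 59 protons and 71 neutrons (A = 130):
Mass of separated nucleons = 59(1.007276) + 71(1.0086649) = 59.429284 + 71.6152079 = 131.0444919 u
Δm = 131.0444919 − 129.844619 = 1.1998729 u

1.20 u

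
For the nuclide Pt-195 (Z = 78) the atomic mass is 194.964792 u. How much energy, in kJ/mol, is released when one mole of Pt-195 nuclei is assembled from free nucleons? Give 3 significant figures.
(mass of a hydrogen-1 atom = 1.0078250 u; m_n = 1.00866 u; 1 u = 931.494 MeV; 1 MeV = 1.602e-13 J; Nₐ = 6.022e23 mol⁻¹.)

1.49e+11 kJ/mol

The nucleus contains 78 protons and 195 − 78 = 117 neutrons.
Total constituent mass: 78 × 1.0078250 + 117 × 1.00866 = 196.6235700 u
Mass defect Δm = 196.6235700 − 194.964792 = 1.6587780 u
Binding energy = Δm·c² = 1.6587780 × 931.494 MeV/u = 1545.14 MeV
Per nucleus in joules: 1545.14 MeV × 1.602e-13 J/MeV = 2.4753e-10 J
Per mole: 2.4753e-10 J × 6.022e23 mol⁻¹ = 1.4906e+14 J/mol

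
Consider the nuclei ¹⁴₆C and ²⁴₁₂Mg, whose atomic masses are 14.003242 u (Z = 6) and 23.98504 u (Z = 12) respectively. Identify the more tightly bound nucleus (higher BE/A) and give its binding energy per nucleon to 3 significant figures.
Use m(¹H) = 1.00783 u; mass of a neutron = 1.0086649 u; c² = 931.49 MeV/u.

¹⁴₆C: Σm = 6(1.00783) + 8(1.0086649) = 14.1162992 u; Δm = 0.1130572 u; E_B = 105.31 MeV; E_B/A = 7.522 MeV
²⁴₁₂Mg: Σm = 12(1.00783) + 12(1.0086649) = 24.1979388 u; Δm = 0.2128988 u; E_B = 198.31 MeV; E_B/A = 8.263 MeV
²⁴₁₂Mg has the higher binding energy per nucleon, so it is the more tightly bound nucleus.

²⁴₁₂Mg; 8.26 MeV/nucleon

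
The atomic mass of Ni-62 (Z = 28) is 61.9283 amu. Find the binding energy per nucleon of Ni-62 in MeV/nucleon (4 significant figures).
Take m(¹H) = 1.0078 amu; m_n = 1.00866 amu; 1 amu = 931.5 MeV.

With 28 protons and 34 neutrons (A = 62):
Total constituent mass: 28 × 1.0078 + 34 × 1.00866 = 62.51284 amu
Mass defect Δm = 62.51284 − 61.9283 = 0.58454 amu
Converting to energy: 0.58454 amu × 931.5 MeV/amu = 544.499 MeV
Per nucleon: 544.499 / 62 = 8.782 MeV

8.782 MeV/nucleon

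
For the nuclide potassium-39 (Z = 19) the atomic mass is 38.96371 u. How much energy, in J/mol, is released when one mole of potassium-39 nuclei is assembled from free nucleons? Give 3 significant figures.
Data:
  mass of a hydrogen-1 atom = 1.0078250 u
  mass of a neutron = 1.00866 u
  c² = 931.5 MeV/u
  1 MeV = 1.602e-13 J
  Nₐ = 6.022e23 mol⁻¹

The nucleus contains 19 protons and 39 − 19 = 20 neutrons.
Mass of separated nucleons = 19(1.0078250) + 20(1.00866) = 19.1486750 + 20.17320 = 39.3218750 u
The mass defect is 39.3218750 − 38.96371 = 0.3581650 u.
Converting to energy: 0.3581650 u × 931.5 MeV/u = 333.631 MeV
Per nucleus in joules: 333.631 MeV × 1.602e-13 J/MeV = 5.3448e-11 J
Per mole: 5.3448e-11 J × 6.022e23 mol⁻¹ = 3.2186e+13 J/mol

3.22e+13 J/mol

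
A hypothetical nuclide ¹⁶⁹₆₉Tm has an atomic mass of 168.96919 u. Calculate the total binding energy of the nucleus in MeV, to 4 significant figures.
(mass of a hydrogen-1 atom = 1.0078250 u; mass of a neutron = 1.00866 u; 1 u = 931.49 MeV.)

With 69 protons and 100 neutrons (A = 169):
Σm = 69·m(¹H) + 100·m_n = 69.5399250 + 100.86600 = 170.4059250 u
Mass defect Δm = 170.4059250 − 168.96919 = 1.4367350 u
Converting to energy: 1.4367350 u × 931.49 MeV/u = 1338.30 MeV

1338 MeV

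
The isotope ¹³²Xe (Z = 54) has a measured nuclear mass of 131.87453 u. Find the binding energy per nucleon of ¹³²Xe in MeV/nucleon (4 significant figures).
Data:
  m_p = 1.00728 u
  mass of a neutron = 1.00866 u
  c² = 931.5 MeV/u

Z = 54, so N = A − Z = 132 − 54 = 78.
Σm = 54·m_p + 78·m_n = 54.39312 + 78.67548 = 133.06860 u
Δm = 133.06860 − 131.87453 = 1.19407 u
Converting to energy: 1.19407 u × 931.5 MeV/u = 1112.28 MeV
Dividing by A = 132 gives 8.426 MeV per nucleon.

8.426 MeV/nucleon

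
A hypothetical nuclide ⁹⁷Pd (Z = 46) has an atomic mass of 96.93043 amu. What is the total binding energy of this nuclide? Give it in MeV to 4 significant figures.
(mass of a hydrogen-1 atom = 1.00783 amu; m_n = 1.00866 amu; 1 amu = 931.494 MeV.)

Mass of separated nucleons = 46(1.00783) + 51(1.00866) = 46.36018 + 51.44166 = 97.80184 amu
Mass defect Δm = 97.80184 − 96.93043 = 0.87141 amu
Converting to energy: 0.87141 amu × 931.494 MeV/amu = 811.713 MeV

811.7 MeV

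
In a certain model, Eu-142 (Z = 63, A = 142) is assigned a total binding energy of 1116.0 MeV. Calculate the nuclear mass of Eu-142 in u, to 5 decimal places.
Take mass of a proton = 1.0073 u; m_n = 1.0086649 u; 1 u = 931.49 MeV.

Mass defect = 1116.0 MeV / (931.49 MeV/u) = 1.1980805 u
Constituent mass = 63(1.0073) + 79(1.0086649) = 143.1444271 u
Nuclear mass = 143.1444271 − 1.1980805 = 141.9463466 u ≈ 141.94635 u (to 5 decimal places)

141.94635 u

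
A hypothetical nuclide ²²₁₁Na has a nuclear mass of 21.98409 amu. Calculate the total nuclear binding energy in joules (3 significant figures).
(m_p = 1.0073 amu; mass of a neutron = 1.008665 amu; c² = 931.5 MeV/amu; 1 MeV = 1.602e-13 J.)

With 11 protons and 11 neutrons (A = 22):
Mass of separated nucleons = 11(1.0073) + 11(1.008665) = 11.0803 + 11.095315 = 22.175615 amu
Mass defect Δm = 22.175615 − 21.98409 = 0.191525 amu
Converting to energy: 0.191525 amu × 931.5 MeV/amu = 178.406 MeV
In joules: 178.406 MeV × 1.602e-13 J/MeV = 2.8581e-11 J

2.86e-11 J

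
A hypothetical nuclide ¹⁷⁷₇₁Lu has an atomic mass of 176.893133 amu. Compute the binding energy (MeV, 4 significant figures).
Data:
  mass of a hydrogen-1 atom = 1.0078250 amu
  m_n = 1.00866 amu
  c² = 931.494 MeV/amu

With 71 protons and 106 neutrons (A = 177):
Mass of separated nucleons = 71(1.0078250) + 106(1.00866) = 71.5555750 + 106.91796 = 178.4735350 amu
Δm = 178.4735350 − 176.893133 = 1.5804020 amu
Binding energy = Δm·c² = 1.5804020 × 931.494 MeV/amu = 1472.13 MeV

1472 MeV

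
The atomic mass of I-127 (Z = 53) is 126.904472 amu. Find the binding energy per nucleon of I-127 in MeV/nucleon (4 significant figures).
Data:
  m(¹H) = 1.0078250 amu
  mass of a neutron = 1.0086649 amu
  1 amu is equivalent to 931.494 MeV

8.445 MeV/nucleon

With 53 protons and 74 neutrons (A = 127):
Mass of separated nucleons = 53(1.0078250) + 74(1.0086649) = 53.4147250 + 74.6412026 = 128.0559276 amu
Mass defect Δm = 128.0559276 − 126.904472 = 1.1514556 amu
E_B = 1.1514556 × 931.494 = 1072.57 MeV
Dividing by A = 127 gives 8.445 MeV per nucleon.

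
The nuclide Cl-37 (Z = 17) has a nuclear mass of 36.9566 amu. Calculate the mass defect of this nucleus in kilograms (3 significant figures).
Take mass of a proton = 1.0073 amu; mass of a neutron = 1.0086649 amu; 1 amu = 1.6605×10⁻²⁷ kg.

Z = 17, so N = A − Z = 37 − 17 = 20.
Total constituent mass: 17 × 1.0073 + 20 × 1.0086649 = 37.2973980 amu
The mass defect is 37.2973980 − 36.9566 = 0.3407980 amu.
In SI units: 0.3407980 amu × 1.6605×10⁻²⁷ kg/amu = 5.6590e-28 kg

5.66e-28 kg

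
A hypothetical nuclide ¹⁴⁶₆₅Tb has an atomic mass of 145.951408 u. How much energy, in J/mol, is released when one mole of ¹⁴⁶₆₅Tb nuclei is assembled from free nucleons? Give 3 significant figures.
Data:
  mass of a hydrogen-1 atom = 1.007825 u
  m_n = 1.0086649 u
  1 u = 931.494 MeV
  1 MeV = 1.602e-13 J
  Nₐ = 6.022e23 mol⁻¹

1.13e+14 J/mol

With 65 protons and 81 neutrons (A = 146):
Total constituent mass: 65 × 1.007825 + 81 × 1.0086649 = 147.2104819 u
Δm = 147.2104819 − 145.951408 = 1.2590739 u
E_B = 1.2590739 × 931.494 = 1172.82 MeV
Per nucleus in joules: 1172.82 MeV × 1.602e-13 J/MeV = 1.8789e-10 J
Per mole: 1.8789e-10 J × 6.022e23 mol⁻¹ = 1.1315e+14 J/mol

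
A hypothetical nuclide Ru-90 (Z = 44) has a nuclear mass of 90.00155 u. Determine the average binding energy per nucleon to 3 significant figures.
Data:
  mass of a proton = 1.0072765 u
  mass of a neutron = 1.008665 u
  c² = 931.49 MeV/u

7.42 MeV/nucleon

With 44 protons and 46 neutrons (A = 90):
Σm = 44·m_p + 46·m_n = 44.3201660 + 46.398590 = 90.7187560 u
The mass defect is 90.7187560 − 90.00155 = 0.7172060 u.
Binding energy = Δm·c² = 0.7172060 × 931.49 MeV/u = 668.070 MeV
Per nucleon: 668.070 / 90 = 7.423 MeV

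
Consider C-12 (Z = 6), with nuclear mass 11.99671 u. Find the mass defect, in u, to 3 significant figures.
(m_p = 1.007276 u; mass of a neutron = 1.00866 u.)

With 6 protons and 6 neutrons (A = 12):
Total constituent mass: 6 × 1.007276 + 6 × 1.00866 = 12.095616 u
The mass defect is 12.095616 − 11.99671 = 0.098906 u.

0.0989 u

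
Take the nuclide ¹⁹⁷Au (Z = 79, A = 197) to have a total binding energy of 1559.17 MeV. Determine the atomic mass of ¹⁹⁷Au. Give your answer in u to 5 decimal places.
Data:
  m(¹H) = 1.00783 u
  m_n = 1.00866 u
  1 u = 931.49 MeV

196.96660 u

Mass defect = 1559.17 MeV / (931.49 MeV/u) = 1.6738451 u
Constituent mass = 79(1.00783) + 118(1.00866) = 198.64045 u
Atomic mass = 198.64045 − 1.6738451 = 196.9666049 u ≈ 196.96660 u (to 5 decimal places)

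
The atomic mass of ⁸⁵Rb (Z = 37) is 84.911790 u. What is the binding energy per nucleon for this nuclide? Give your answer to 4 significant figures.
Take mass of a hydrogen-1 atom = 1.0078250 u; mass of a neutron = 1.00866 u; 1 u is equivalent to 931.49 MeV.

Mass of separated nucleons = 37(1.0078250) + 48(1.00866) = 37.2895250 + 48.41568 = 85.7052050 u
Δm = 85.7052050 − 84.911790 = 0.7934150 u
E_B = 0.7934150 × 931.49 = 739.058 MeV
Dividing by A = 85 gives 8.695 MeV per nucleon.

8.695 MeV/nucleon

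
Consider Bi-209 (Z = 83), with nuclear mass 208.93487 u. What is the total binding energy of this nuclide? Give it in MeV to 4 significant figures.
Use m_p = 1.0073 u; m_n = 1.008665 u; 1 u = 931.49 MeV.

1642 MeV

Σm = 83·m_p + 126·m_n = 83.6059 + 127.091790 = 210.697690 u
Δm = 210.697690 − 208.93487 = 1.762820 u
E_B = 1.762820 × 931.49 = 1642.05 MeV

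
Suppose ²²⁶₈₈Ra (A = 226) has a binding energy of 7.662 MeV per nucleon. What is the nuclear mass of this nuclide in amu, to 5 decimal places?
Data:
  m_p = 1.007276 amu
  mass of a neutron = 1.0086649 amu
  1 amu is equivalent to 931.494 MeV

225.97708 amu

Total binding energy = 226 × 7.662 = 1731.612 MeV
Mass defect = 1731.612 MeV / (931.494 MeV/amu) = 1.8589621 amu
Constituent mass = 88(1.007276) + 138(1.0086649) = 227.8360442 amu
Nuclear mass = 227.8360442 − 1.8589621 = 225.9770821 amu ≈ 225.97708 amu (to 5 decimal places)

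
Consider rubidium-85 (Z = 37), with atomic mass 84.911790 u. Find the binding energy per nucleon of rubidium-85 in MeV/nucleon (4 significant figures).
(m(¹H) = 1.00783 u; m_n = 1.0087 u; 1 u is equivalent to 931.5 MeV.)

8.718 MeV/nucleon

The nucleus contains 37 protons and 85 − 37 = 48 neutrons.
Total constituent mass: 37 × 1.00783 + 48 × 1.0087 = 85.70731 u
Δm = 85.70731 − 84.911790 = 0.795520 u
E_B = 0.795520 × 931.5 = 741.027 MeV
Dividing by A = 85 gives 8.718 MeV per nucleon.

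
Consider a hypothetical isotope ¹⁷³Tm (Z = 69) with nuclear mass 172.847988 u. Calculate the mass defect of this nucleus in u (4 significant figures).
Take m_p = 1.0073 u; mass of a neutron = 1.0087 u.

With 69 protons and 104 neutrons (A = 173):
Mass of separated nucleons = 69(1.0073) + 104(1.0087) = 69.5037 + 104.9048 = 174.4085 u
Δm = 174.4085 − 172.847988 = 1.560512 u

1.561 u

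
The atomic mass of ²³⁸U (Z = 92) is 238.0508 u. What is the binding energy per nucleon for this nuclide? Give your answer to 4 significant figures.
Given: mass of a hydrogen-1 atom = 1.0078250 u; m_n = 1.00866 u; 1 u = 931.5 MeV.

7.567 MeV/nucleon

Mass of separated nucleons = 92(1.0078250) + 146(1.00866) = 92.7199000 + 147.26436 = 239.9842600 u
Mass defect Δm = 239.9842600 − 238.0508 = 1.9334600 u
E_B = 1.9334600 × 931.5 = 1801.02 MeV
BE/A = 1801.02 MeV / 238 = 7.567 MeV/nucleon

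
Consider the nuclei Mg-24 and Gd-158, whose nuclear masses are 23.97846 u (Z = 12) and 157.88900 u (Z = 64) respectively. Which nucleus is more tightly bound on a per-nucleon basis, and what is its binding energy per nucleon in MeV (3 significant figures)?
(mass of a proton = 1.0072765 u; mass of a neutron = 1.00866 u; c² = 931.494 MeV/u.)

Mg-24; 8.26 MeV/nucleon

Mg-24: Σm = 12(1.0072765) + 12(1.00866) = 24.1912380 u; Δm = 0.2127780 u; E_B = 198.20 MeV; E_B/A = 8.258 MeV
Gd-158: Σm = 64(1.0072765) + 94(1.00866) = 159.2797360 u; Δm = 1.3907360 u; E_B = 1295.5 MeV; E_B/A = 8.199 MeV
Mg-24 has the higher binding energy per nucleon, so it is the more tightly bound nucleus.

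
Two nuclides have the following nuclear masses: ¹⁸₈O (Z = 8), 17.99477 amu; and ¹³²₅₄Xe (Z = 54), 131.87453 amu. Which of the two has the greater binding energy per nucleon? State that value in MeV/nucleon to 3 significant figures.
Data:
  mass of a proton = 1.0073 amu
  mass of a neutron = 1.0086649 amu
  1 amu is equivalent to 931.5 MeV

¹⁸₈O: Σm = 8(1.0073) + 10(1.0086649) = 18.1450490 amu; Δm = 0.1502790 amu; E_B = 139.98 MeV; E_B/A = 7.777 MeV
¹³²₅₄Xe: Σm = 54(1.0073) + 78(1.0086649) = 133.0700622 amu; Δm = 1.1955322 amu; E_B = 1113.64 MeV; E_B/A = 8.437 MeV
¹³²₅₄Xe has the higher binding energy per nucleon, so it is the more tightly bound nucleus.

¹³²₅₄Xe; 8.44 MeV/nucleon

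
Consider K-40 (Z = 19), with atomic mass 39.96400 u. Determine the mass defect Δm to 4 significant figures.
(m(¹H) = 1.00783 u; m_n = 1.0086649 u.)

0.3667 u

Total constituent mass: 19 × 1.00783 + 21 × 1.0086649 = 40.3307329 u
The mass defect is 40.3307329 − 39.96400 = 0.3667329 u.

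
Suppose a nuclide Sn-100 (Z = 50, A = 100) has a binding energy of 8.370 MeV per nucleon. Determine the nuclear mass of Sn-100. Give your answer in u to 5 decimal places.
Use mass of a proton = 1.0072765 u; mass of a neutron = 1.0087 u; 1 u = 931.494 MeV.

Total binding energy = 100 × 8.370 = 837.000 MeV
Mass defect = 837.000 MeV / (931.494 MeV/u) = 0.8985565 u
Constituent mass = 50(1.0072765) + 50(1.0087) = 100.7988250 u
Nuclear mass = 100.7988250 − 0.8985565 = 99.9002685 u ≈ 99.90027 u (to 5 decimal places)

99.90027 u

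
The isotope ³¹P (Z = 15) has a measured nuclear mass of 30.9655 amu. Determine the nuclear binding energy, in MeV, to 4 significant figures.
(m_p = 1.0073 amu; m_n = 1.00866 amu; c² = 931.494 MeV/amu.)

263.2 MeV

Total constituent mass: 15 × 1.0073 + 16 × 1.00866 = 31.24806 amu
Δm = 31.24806 − 30.9655 = 0.28256 amu
E_B = 0.28256 × 931.494 = 263.203 MeV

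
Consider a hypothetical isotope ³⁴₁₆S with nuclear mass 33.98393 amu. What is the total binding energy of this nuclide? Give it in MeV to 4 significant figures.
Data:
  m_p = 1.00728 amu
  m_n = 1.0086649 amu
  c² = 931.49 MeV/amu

Z = 16, so N = A − Z = 34 − 16 = 18.
Σm = 16·m_p + 18·m_n = 16.11648 + 18.1559682 = 34.2724482 amu
The mass defect is 34.2724482 − 33.98393 = 0.2885182 amu.
Converting to energy: 0.2885182 amu × 931.49 MeV/amu = 268.752 MeV

268.8 MeV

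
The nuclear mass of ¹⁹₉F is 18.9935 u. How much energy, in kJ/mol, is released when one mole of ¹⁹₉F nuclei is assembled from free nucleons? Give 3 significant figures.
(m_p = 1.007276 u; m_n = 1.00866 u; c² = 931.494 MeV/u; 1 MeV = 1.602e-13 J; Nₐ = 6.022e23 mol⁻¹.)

1.43e+10 kJ/mol

Mass of separated nucleons = 9(1.007276) + 10(1.00866) = 9.065484 + 10.08660 = 19.152084 u
Δm = 19.152084 − 18.9935 = 0.158584 u
E_B = 0.158584 × 931.494 = 147.720 MeV
Per nucleus in joules: 147.720 MeV × 1.602e-13 J/MeV = 2.3665e-11 J
Per mole: 2.3665e-11 J × 6.022e23 mol⁻¹ = 1.4251e+13 J/mol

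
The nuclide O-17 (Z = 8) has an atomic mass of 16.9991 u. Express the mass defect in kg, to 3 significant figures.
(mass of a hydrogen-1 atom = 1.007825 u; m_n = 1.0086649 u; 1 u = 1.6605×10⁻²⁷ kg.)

With 8 protons and 9 neutrons (A = 17):
Total constituent mass: 8 × 1.007825 + 9 × 1.0086649 = 17.1405841 u
The mass defect is 17.1405841 − 16.9991 = 0.1414841 u.
In SI units: 0.1414841 u × 1.6605×10⁻²⁷ kg/u = 2.3493e-28 kg

2.35e-28 kg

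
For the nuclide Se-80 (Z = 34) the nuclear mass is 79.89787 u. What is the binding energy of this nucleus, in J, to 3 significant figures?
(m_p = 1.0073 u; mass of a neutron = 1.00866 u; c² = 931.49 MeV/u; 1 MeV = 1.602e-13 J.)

Σm = 34·m_p + 46·m_n = 34.2482 + 46.39836 = 80.64656 u
Mass defect Δm = 80.64656 − 79.89787 = 0.74869 u
Converting to energy: 0.74869 u × 931.49 MeV/u = 697.397 MeV
In joules: 697.397 MeV × 1.602e-13 J/MeV = 1.1172e-10 J

1.12e-10 J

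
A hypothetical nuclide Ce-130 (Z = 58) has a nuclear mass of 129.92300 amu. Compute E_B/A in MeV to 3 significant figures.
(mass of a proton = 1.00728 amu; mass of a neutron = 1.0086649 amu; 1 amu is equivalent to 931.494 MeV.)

8.05 MeV/nucleon

The nucleus contains 58 protons and 130 − 58 = 72 neutrons.
Σm = 58·m_p + 72·m_n = 58.42224 + 72.6238728 = 131.0461128 amu
Mass defect Δm = 131.0461128 − 129.92300 = 1.1231128 amu
E_B = 1.1231128 × 931.494 = 1046.17 MeV
Dividing by A = 130 gives 8.047 MeV per nucleon.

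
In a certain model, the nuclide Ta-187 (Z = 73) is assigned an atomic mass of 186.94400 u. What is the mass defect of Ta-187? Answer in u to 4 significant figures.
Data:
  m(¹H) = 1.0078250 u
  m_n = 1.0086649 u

Mass of separated nucleons = 73(1.0078250) + 114(1.0086649) = 73.5712250 + 114.9877986 = 188.5590236 u
The mass defect is 188.5590236 − 186.94400 = 1.6150236 u.

1.615 u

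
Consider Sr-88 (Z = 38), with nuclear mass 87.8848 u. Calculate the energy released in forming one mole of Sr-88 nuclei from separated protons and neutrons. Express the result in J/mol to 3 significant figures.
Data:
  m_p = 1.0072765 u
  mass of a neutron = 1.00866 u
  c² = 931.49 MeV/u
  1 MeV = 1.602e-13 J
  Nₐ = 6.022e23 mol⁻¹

Σm = 38·m_p + 50·m_n = 38.2765070 + 50.43300 = 88.7095070 u
Δm = 88.7095070 − 87.8848 = 0.8247070 u
Converting to energy: 0.8247070 u × 931.49 MeV/u = 768.206 MeV
Per nucleus in joules: 768.206 MeV × 1.602e-13 J/MeV = 1.2307e-10 J
Per mole: 1.2307e-10 J × 6.022e23 mol⁻¹ = 7.4113e+13 J/mol

7.41e+13 J/mol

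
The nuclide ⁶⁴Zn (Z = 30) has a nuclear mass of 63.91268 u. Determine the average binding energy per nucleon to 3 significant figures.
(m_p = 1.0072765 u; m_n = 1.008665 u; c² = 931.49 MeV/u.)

8.74 MeV/nucleon

The nucleus contains 30 protons and 64 − 30 = 34 neutrons.
Σm = 30·m_p + 34·m_n = 30.2182950 + 34.294610 = 64.5129050 u
The mass defect is 64.5129050 − 63.91268 = 0.6002250 u.
Binding energy = Δm·c² = 0.6002250 × 931.49 MeV/u = 559.104 MeV
Per nucleon: 559.104 / 64 = 8.736 MeV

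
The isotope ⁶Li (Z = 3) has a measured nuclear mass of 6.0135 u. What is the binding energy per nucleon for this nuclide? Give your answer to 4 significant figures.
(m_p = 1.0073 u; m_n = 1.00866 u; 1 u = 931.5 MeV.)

Mass of separated nucleons = 3(1.0073) + 3(1.00866) = 3.0219 + 3.02598 = 6.04788 u
Mass defect Δm = 6.04788 − 6.0135 = 0.03438 u
Converting to energy: 0.03438 u × 931.5 MeV/u = 32.02497 MeV
Dividing by A = 6 gives 5.337 MeV per nucleon.

5.337 MeV/nucleon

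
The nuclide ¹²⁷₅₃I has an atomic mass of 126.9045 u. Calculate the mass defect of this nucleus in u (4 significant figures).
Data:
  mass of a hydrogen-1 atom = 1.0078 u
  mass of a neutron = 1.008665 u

Z = 53, so N = A − Z = 127 − 53 = 74.
Σm = 53·m(¹H) + 74·m_n = 53.4134 + 74.641210 = 128.054610 u
Mass defect Δm = 128.054610 − 126.9045 = 1.150110 u

1.150 u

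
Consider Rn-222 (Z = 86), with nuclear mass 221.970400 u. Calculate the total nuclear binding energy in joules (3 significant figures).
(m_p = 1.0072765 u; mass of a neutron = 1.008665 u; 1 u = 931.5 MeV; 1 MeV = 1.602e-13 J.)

With 86 protons and 136 neutrons (A = 222):
Mass of separated nucleons = 86(1.0072765) + 136(1.008665) = 86.6257790 + 137.178440 = 223.8042190 u
Δm = 223.8042190 − 221.970400 = 1.8338190 u
Binding energy = Δm·c² = 1.8338190 × 931.5 MeV/u = 1708.20 MeV
In joules: 1708.20 MeV × 1.602e-13 J/MeV = 2.7365e-10 J

2.74e-10 J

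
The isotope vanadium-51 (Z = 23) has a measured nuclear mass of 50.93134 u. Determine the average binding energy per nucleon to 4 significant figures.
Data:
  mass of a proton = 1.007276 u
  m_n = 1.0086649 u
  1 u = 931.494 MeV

8.742 MeV/nucleon

Z = 23, so N = A − Z = 51 − 23 = 28.
Σm = 23·m_p + 28·m_n = 23.167348 + 28.2426172 = 51.4099652 u
Mass defect Δm = 51.4099652 − 50.93134 = 0.4786252 u
Binding energy = Δm·c² = 0.4786252 × 931.494 MeV/u = 445.837 MeV
BE/A = 445.837 MeV / 51 = 8.742 MeV/nucleon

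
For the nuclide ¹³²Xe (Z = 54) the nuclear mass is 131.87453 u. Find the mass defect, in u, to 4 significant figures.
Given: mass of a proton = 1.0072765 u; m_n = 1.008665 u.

1.194 u

The nucleus contains 54 protons and 132 − 54 = 78 neutrons.
Total constituent mass: 54 × 1.0072765 + 78 × 1.008665 = 133.0688010 u
Mass defect Δm = 133.0688010 − 131.87453 = 1.1942710 u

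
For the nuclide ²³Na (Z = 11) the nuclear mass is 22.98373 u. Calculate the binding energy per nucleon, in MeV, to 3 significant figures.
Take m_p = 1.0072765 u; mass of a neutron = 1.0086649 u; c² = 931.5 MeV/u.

Σm = 11·m_p + 12·m_n = 11.0800415 + 12.1039788 = 23.1840203 u
Δm = 23.1840203 − 22.98373 = 0.2002903 u
E_B = 0.2002903 × 931.5 = 186.570 MeV
BE/A = 186.570 MeV / 23 = 8.112 MeV/nucleon

8.11 MeV/nucleon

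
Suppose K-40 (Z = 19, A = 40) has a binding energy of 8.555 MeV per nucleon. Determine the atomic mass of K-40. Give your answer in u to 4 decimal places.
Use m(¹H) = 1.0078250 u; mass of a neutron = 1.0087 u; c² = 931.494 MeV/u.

39.9640 u

Total binding energy = 40 × 8.555 = 342.200 MeV
Mass defect = 342.200 MeV / (931.494 MeV/u) = 0.367367 u
Constituent mass = 19(1.0078250) + 21(1.0087) = 40.3313750 u
Atomic mass = 40.3313750 − 0.367367 = 39.9640080 u ≈ 39.9640 u (to 4 decimal places)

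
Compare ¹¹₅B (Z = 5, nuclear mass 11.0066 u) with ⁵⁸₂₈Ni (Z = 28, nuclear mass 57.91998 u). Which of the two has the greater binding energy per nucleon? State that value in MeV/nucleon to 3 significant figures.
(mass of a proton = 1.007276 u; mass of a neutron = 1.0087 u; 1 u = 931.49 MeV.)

¹¹₅B: Σm = 5(1.007276) + 6(1.0087) = 11.088580 u; Δm = 0.081980 u; E_B = 76.364 MeV; E_B/A = 6.942 MeV
⁵⁸₂₈Ni: Σm = 28(1.007276) + 30(1.0087) = 58.464728 u; Δm = 0.544748 u; E_B = 507.43 MeV; E_B/A = 8.749 MeV
⁵⁸₂₈Ni has the higher binding energy per nucleon, so it is the more tightly bound nucleus.

⁵⁸₂₈Ni; 8.75 MeV/nucleon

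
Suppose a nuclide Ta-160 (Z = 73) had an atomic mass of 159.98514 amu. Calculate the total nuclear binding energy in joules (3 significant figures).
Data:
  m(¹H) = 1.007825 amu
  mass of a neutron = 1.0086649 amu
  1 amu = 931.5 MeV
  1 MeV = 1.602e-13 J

2.00e-10 J

Σm = 73·m(¹H) + 87·m_n = 73.571225 + 87.7538463 = 161.3250713 amu
Mass defect Δm = 161.3250713 − 159.98514 = 1.3399313 amu
E_B = 1.3399313 × 931.5 = 1248.15 MeV
In joules: 1248.15 MeV × 1.602e-13 J/MeV = 1.9995e-10 J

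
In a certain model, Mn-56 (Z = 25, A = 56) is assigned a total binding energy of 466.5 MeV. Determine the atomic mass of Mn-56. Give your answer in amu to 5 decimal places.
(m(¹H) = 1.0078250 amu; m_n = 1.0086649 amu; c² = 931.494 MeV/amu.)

55.96343 amu

Mass defect = 466.5 MeV / (931.494 MeV/amu) = 0.5008084 amu
Constituent mass = 25(1.0078250) + 31(1.0086649) = 56.4642369 amu
Atomic mass = 56.4642369 − 0.5008084 = 55.9634285 amu ≈ 55.96343 amu (to 5 decimal places)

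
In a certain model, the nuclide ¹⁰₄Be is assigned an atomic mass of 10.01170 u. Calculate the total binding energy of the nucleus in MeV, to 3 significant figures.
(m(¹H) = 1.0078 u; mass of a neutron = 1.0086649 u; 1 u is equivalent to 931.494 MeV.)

66.6 MeV

Mass of separated nucleons = 4(1.0078) + 6(1.0086649) = 4.0312 + 6.0519894 = 10.0831894 u
Mass defect Δm = 10.0831894 − 10.01170 = 0.0714894 u
Converting to energy: 0.0714894 u × 931.494 MeV/u = 66.5919 MeV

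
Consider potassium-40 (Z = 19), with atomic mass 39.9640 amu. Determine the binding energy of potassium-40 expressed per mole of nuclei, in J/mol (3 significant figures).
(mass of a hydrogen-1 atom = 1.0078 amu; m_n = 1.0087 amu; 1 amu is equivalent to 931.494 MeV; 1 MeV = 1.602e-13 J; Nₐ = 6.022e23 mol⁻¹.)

With 19 protons and 21 neutrons (A = 40):
Total constituent mass: 19 × 1.0078 + 21 × 1.0087 = 40.3309 amu
Δm = 40.3309 − 39.9640 = 0.3669 amu
Converting to energy: 0.3669 amu × 931.494 MeV/amu = 341.765 MeV
Per nucleus in joules: 341.765 MeV × 1.602e-13 J/MeV = 5.4751e-11 J
Per mole: 5.4751e-11 J × 6.022e23 mol⁻¹ = 3.2971e+13 J/mol

3.30e+13 J/mol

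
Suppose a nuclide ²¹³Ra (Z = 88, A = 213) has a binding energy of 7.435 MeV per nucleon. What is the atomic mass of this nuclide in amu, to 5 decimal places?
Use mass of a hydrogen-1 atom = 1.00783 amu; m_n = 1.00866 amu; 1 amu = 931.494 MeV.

213.07142 amu

Total binding energy = 213 × 7.435 = 1583.655 MeV
Mass defect = 1583.655 MeV / (931.494 MeV/amu) = 1.7001237 amu
Constituent mass = 88(1.00783) + 125(1.00866) = 214.77154 amu
Atomic mass = 214.77154 − 1.7001237 = 213.0714163 amu ≈ 213.07142 amu (to 5 decimal places)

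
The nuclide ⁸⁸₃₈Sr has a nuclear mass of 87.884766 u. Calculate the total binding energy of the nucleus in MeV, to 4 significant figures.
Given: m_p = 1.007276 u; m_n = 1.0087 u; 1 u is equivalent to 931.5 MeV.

770.1 MeV

The nucleus contains 38 protons and 88 − 38 = 50 neutrons.
Σm = 38·m_p + 50·m_n = 38.276488 + 50.4350 = 88.711488 u
Mass defect Δm = 88.711488 − 87.884766 = 0.826722 u
Binding energy = Δm·c² = 0.826722 × 931.5 MeV/u = 770.092 MeV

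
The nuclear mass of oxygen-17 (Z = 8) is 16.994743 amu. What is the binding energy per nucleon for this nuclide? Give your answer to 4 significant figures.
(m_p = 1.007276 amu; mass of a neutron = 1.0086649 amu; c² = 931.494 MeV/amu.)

7.751 MeV/nucleon

Mass of separated nucleons = 8(1.007276) + 9(1.0086649) = 8.058208 + 9.0779841 = 17.1361921 amu
Δm = 17.1361921 − 16.994743 = 0.1414491 amu
Binding energy = Δm·c² = 0.1414491 × 931.494 MeV/amu = 131.759 MeV
BE/A = 131.759 MeV / 17 = 7.751 MeV/nucleon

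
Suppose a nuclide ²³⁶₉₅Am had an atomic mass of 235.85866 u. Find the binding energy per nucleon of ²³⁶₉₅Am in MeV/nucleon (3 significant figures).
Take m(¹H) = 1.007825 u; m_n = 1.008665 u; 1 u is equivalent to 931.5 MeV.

Σm = 95·m(¹H) + 141·m_n = 95.743375 + 142.221765 = 237.965140 u
Mass defect Δm = 237.965140 − 235.85866 = 2.106480 u
Converting to energy: 2.106480 u × 931.5 MeV/u = 1962.19 MeV
Per nucleon: 1962.19 / 236 = 8.314 MeV

8.31 MeV/nucleon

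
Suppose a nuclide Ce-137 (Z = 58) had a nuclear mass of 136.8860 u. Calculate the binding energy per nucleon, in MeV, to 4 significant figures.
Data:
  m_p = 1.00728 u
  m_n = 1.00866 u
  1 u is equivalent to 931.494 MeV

The nucleus contains 58 protons and 137 − 58 = 79 neutrons.
Total constituent mass: 58 × 1.00728 + 79 × 1.00866 = 138.10638 u
Mass defect Δm = 138.10638 − 136.8860 = 1.22038 u
Binding energy = Δm·c² = 1.22038 × 931.494 MeV/u = 1136.78 MeV
BE/A = 1136.78 MeV / 137 = 8.298 MeV/nucleon

8.298 MeV/nucleon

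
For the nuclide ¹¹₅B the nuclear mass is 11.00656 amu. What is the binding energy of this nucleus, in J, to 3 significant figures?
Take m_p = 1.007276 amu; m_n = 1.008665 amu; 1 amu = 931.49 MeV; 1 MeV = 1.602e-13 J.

1.22e-11 J

Σm = 5·m_p + 6·m_n = 5.036380 + 6.051990 = 11.088370 amu
Δm = 11.088370 − 11.00656 = 0.081810 amu
E_B = 0.081810 × 931.49 = 76.2052 MeV
In joules: 76.2052 MeV × 1.602e-13 J/MeV = 1.2208e-11 J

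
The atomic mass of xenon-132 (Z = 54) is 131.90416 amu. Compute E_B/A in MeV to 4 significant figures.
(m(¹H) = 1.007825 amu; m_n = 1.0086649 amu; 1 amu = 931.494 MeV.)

8.428 MeV/nucleon

Z = 54, so N = A − Z = 132 − 54 = 78.
Total constituent mass: 54 × 1.007825 + 78 × 1.0086649 = 133.0984122 amu
The mass defect is 133.0984122 − 131.90416 = 1.1942522 amu.
Binding energy = Δm·c² = 1.1942522 × 931.494 MeV/amu = 1112.44 MeV
BE/A = 1112.44 MeV / 132 = 8.428 MeV/nucleon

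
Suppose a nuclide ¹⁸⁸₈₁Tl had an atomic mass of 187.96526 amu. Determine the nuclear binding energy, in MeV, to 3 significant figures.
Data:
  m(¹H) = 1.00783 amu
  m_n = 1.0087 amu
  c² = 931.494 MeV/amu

1490 MeV

Σm = 81·m(¹H) + 107·m_n = 81.63423 + 107.9309 = 189.56513 amu
The mass defect is 189.56513 − 187.96526 = 1.59987 amu.
Binding energy = Δm·c² = 1.59987 × 931.494 MeV/amu = 1490.27 MeV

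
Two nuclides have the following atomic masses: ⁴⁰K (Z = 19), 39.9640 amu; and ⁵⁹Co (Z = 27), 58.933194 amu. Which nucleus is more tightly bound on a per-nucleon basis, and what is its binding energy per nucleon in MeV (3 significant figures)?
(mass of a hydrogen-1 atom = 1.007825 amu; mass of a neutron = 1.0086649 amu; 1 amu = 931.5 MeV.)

⁴⁰K: Σm = 19(1.007825) + 21(1.0086649) = 40.3306379 amu; Δm = 0.3666379 amu; E_B = 341.52 MeV; E_B/A = 8.538 MeV
⁵⁹Co: Σm = 27(1.007825) + 32(1.0086649) = 59.4885518 amu; Δm = 0.5553578 amu; E_B = 517.32 MeV; E_B/A = 8.768 MeV
⁵⁹Co has the higher binding energy per nucleon, so it is the more tightly bound nucleus.

⁵⁹Co; 8.77 MeV/nucleon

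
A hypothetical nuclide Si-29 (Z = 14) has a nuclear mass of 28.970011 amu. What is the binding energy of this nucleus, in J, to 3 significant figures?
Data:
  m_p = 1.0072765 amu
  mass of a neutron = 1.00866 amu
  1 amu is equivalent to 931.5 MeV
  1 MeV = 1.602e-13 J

Total constituent mass: 14 × 1.0072765 + 15 × 1.00866 = 29.2317710 amu
The mass defect is 29.2317710 − 28.970011 = 0.2617600 amu.
Converting to energy: 0.2617600 amu × 931.5 MeV/amu = 243.829 MeV
In joules: 243.829 MeV × 1.602e-13 J/MeV = 3.9061e-11 J

3.91e-11 J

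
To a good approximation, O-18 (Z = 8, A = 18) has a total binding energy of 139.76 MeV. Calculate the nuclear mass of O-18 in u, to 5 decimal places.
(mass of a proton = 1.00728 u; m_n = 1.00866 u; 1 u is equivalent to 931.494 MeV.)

Mass defect = 139.76 MeV / (931.494 MeV/u) = 0.1500385 u
Constituent mass = 8(1.00728) + 10(1.00866) = 18.14484 u
Nuclear mass = 18.14484 − 0.1500385 = 17.9948015 u ≈ 17.99480 u (to 5 decimal places)

17.99480 u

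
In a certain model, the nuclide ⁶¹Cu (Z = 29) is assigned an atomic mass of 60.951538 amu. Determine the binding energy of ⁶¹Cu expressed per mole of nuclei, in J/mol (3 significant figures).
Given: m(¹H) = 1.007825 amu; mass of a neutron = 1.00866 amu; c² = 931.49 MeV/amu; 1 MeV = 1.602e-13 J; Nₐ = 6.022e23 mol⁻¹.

The nucleus contains 29 protons and 61 − 29 = 32 neutrons.
Σm = 29·m(¹H) + 32·m_n = 29.226925 + 32.27712 = 61.504045 amu
Mass defect Δm = 61.504045 − 60.951538 = 0.552507 amu
Converting to energy: 0.552507 amu × 931.49 MeV/amu = 514.6547 MeV
Per nucleus in joules: 514.6547 MeV × 1.602e-13 J/MeV = 8.244768e-11 J
Per mole: 8.244768e-11 J × 6.022e23 mol⁻¹ = 4.964999e+13 J/mol

4.96e+13 J/mol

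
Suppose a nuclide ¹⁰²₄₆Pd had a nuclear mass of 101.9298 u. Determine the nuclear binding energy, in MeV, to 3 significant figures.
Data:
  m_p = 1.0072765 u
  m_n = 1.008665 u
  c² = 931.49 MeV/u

The nucleus contains 46 protons and 102 − 46 = 56 neutrons.
Total constituent mass: 46 × 1.0072765 + 56 × 1.008665 = 102.8199590 u
The mass defect is 102.8199590 − 101.9298 = 0.8901590 u.
E_B = 0.8901590 × 931.49 = 829.174 MeV

829 MeV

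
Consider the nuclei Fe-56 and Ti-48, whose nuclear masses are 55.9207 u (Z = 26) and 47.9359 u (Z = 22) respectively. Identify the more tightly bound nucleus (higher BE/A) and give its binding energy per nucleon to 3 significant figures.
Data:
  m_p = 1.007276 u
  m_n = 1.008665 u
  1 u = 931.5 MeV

Fe-56: Σm = 26(1.007276) + 30(1.008665) = 56.449126 u; Δm = 0.528426 u; E_B = 492.23 MeV; E_B/A = 8.790 MeV
Ti-48: Σm = 22(1.007276) + 26(1.008665) = 48.385362 u; Δm = 0.449462 u; E_B = 418.67 MeV; E_B/A = 8.722 MeV
Fe-56 has the higher binding energy per nucleon, so it is the more tightly bound nucleus.

Fe-56; 8.79 MeV/nucleon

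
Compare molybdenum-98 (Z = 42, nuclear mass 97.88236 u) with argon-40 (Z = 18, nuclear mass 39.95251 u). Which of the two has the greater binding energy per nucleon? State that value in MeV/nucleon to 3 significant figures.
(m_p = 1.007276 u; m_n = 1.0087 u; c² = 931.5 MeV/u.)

molybdenum-98; 8.65 MeV/nucleon

molybdenum-98: Σm = 42(1.007276) + 56(1.0087) = 98.792792 u; Δm = 0.910432 u; E_B = 848.07 MeV; E_B/A = 8.654 MeV
argon-40: Σm = 18(1.007276) + 22(1.0087) = 40.322368 u; Δm = 0.369858 u; E_B = 344.52 MeV; E_B/A = 8.613 MeV
molybdenum-98 has the higher binding energy per nucleon, so it is the more tightly bound nucleus.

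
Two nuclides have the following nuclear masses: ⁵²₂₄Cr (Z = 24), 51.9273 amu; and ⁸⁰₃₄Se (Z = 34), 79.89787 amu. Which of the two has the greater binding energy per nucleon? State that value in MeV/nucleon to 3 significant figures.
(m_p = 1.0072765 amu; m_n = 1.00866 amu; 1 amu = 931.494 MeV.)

⁵²₂₄Cr; 8.77 MeV/nucleon

⁵²₂₄Cr: Σm = 24(1.0072765) + 28(1.00866) = 52.4171160 amu; Δm = 0.4898160 amu; E_B = 456.26 MeV; E_B/A = 8.774 MeV
⁸⁰₃₄Se: Σm = 34(1.0072765) + 46(1.00866) = 80.6457610 amu; Δm = 0.7478910 amu; E_B = 696.66 MeV; E_B/A = 8.708 MeV
⁵²₂₄Cr has the higher binding energy per nucleon, so it is the more tightly bound nucleus.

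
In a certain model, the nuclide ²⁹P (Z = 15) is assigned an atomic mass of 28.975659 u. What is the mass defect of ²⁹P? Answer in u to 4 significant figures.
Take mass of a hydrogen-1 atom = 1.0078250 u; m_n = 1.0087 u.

Total constituent mass: 15 × 1.0078250 + 14 × 1.0087 = 29.2391750 u
The mass defect is 29.2391750 − 28.975659 = 0.2635160 u.

0.2635 u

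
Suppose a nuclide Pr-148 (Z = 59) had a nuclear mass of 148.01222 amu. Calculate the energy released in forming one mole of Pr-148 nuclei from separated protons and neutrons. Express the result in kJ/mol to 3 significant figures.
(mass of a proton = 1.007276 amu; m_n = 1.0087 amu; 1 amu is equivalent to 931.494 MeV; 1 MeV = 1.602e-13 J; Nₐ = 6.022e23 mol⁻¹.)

1.07e+11 kJ/mol

Z = 59, so N = A − Z = 148 − 59 = 89.
Σm = 59·m_p + 89·m_n = 59.429284 + 89.7743 = 149.203584 amu
Mass defect Δm = 149.203584 − 148.01222 = 1.191364 amu
Converting to energy: 1.191364 amu × 931.494 MeV/amu = 1109.75 MeV
Per nucleus in joules: 1109.75 MeV × 1.602e-13 J/MeV = 1.7778e-10 J
Per mole: 1.7778e-10 J × 6.022e23 mol⁻¹ = 1.0706e+14 J/mol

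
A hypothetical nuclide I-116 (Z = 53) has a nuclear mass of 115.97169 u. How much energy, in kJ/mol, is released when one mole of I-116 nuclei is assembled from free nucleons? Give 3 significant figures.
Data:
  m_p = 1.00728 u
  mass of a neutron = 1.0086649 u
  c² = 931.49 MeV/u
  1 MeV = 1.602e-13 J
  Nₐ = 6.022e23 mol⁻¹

Z = 53, so N = A − Z = 116 − 53 = 63.
Total constituent mass: 53 × 1.00728 + 63 × 1.0086649 = 116.9317287 u
Mass defect Δm = 116.9317287 − 115.97169 = 0.9600387 u
Binding energy = Δm·c² = 0.9600387 × 931.49 MeV/u = 894.266 MeV
Per nucleus in joules: 894.266 MeV × 1.602e-13 J/MeV = 1.4326e-10 J
Per mole: 1.4326e-10 J × 6.022e23 mol⁻¹ = 8.6271e+13 J/mol

8.63e+10 kJ/mol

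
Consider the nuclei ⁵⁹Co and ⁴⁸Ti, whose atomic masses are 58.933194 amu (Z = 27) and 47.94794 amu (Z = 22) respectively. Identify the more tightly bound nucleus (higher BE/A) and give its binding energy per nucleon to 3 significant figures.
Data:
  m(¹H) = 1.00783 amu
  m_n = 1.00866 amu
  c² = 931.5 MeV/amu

⁵⁹Co; 8.77 MeV/nucleon

⁵⁹Co: Σm = 27(1.00783) + 32(1.00866) = 59.48853 amu; Δm = 0.555336 amu; E_B = 517.30 MeV; E_B/A = 8.768 MeV
⁴⁸Ti: Σm = 22(1.00783) + 26(1.00866) = 48.39742 amu; Δm = 0.44948 amu; E_B = 418.69 MeV; E_B/A = 8.723 MeV
⁵⁹Co has the higher binding energy per nucleon, so it is the more tightly bound nucleus.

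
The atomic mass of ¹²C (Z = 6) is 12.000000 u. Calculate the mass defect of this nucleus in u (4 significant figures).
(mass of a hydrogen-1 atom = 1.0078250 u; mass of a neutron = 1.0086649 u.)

The nucleus contains 6 protons and 12 − 6 = 6 neutrons.
Mass of separated nucleons = 6(1.0078250) + 6(1.0086649) = 6.0469500 + 6.0519894 = 12.0989394 u
The mass defect is 12.0989394 − 12.000000 = 0.0989394 u.

0.09894 u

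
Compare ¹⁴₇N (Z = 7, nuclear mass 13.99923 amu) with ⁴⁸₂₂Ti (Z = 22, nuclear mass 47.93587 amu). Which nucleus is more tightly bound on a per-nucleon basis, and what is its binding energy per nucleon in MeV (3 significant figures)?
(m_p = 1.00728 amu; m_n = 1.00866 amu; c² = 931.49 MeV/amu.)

⁴⁸₂₂Ti; 8.72 MeV/nucleon

¹⁴₇N: Σm = 7(1.00728) + 7(1.00866) = 14.11158 amu; Δm = 0.11235 amu; E_B = 104.65 MeV; E_B/A = 7.475 MeV
⁴⁸₂₂Ti: Σm = 22(1.00728) + 26(1.00866) = 48.38532 amu; Δm = 0.44945 amu; E_B = 418.66 MeV; E_B/A = 8.722 MeV
⁴⁸₂₂Ti has the higher binding energy per nucleon, so it is the more tightly bound nucleus.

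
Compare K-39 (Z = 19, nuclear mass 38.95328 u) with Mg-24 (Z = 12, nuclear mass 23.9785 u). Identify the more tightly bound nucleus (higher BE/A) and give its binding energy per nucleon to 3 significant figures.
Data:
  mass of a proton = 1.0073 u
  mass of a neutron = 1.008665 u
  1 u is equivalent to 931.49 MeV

K-39: Σm = 19(1.0073) + 20(1.008665) = 39.312000 u; Δm = 0.358720 u; E_B = 334.14 MeV; E_B/A = 8.568 MeV
Mg-24: Σm = 12(1.0073) + 12(1.008665) = 24.191580 u; Δm = 0.213080 u; E_B = 198.48 MeV; E_B/A = 8.270 MeV
K-39 has the higher binding energy per nucleon, so it is the more tightly bound nucleus.

K-39; 8.57 MeV/nucleon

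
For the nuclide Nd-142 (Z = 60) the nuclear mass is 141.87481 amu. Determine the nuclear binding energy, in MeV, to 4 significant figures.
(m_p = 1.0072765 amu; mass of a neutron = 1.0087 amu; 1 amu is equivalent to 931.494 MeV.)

The nucleus contains 60 protons and 142 − 60 = 82 neutrons.
Mass of separated nucleons = 60(1.0072765) + 82(1.0087) = 60.4365900 + 82.7134 = 143.1499900 amu
Mass defect Δm = 143.1499900 − 141.87481 = 1.2751800 amu
Converting to energy: 1.2751800 amu × 931.494 MeV/amu = 1187.82 MeV

1188 MeV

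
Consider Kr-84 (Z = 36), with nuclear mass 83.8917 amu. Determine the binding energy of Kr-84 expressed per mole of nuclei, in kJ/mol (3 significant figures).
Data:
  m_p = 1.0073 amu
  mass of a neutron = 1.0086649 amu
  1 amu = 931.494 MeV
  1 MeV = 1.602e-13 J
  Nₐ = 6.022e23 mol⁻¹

7.07e+10 kJ/mol

The nucleus contains 36 protons and 84 − 36 = 48 neutrons.
Mass of separated nucleons = 36(1.0073) + 48(1.0086649) = 36.2628 + 48.4159152 = 84.6787152 amu
Δm = 84.6787152 − 83.8917 = 0.7870152 amu
E_B = 0.7870152 × 931.494 = 733.100 MeV
Per nucleus in joules: 733.100 MeV × 1.602e-13 J/MeV = 1.1744e-10 J
Per mole: 1.1744e-10 J × 6.022e23 mol⁻¹ = 7.0722e+13 J/mol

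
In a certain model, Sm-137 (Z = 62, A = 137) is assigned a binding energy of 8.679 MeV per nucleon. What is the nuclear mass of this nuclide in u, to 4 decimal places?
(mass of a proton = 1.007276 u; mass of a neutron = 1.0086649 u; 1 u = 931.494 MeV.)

Total binding energy = 137 × 8.679 = 1189.023 MeV
Mass defect = 1189.023 MeV / (931.494 MeV/u) = 1.276469 u
Constituent mass = 62(1.007276) + 75(1.0086649) = 138.1009795 u
Nuclear mass = 138.1009795 − 1.276469 = 136.8245105 u ≈ 136.8245 u (to 4 decimal places)

136.8245 u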